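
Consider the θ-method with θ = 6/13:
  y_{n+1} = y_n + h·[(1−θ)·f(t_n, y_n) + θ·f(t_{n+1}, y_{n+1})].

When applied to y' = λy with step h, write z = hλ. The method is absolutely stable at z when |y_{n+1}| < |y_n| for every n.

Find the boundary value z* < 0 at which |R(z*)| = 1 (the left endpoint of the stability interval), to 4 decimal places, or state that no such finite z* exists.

On y'=λy, z=hλ:
  y_{n+1} = y_n + z·[7/13·y_n + 6/13·y_{n+1}] ⇒ (1 − 6/13z)y_{n+1} = (1 + 7/13z)y_n
  R(z) = (1 + 7/13z)/(1 − 6/13z).

Find x<0 with |R(x)|<1.
x=-1.28: |R|=0.1954
R=−1: 1+7/13x = −1+6/13x ⇒ -1/13x=2 ⇒ x=2/(-1/13)=-26.0000
Confirm numerically:
  x=-20.511: |R|=0.95966 <1
  x=-17.727: |R|=0.93069 <1
  x=-13.327: |R|=0.86368 <1
  x=-12.716: |R|=0.85124 <1
  x=-26.315: |R|=1.00184 >1
  x=-26.266: |R|=1.00156 >1
  x=-26.128: |R|=1.00075 >1
Interval (-26.0000, 0).

z* = -26.0000.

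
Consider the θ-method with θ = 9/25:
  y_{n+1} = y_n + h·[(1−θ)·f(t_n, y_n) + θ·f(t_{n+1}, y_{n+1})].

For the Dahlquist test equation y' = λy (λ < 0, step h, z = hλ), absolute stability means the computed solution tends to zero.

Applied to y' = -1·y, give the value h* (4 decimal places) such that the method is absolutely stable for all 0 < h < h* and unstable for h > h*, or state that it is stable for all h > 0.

(-7.1429,0); λ=-1 ⇒ h* = (50/7)/1 = 7.1429.

Test eqn y'=λy, z=hλ:
  y_{n+1} = y_n + z·[16/25·y_n + 9/25·y_{n+1}] ⇒ (1 − 9/25z)y_{n+1} = (1 + 16/25z)y_n
  ⇒ R(z) = (1 + 16/25z)/(1 − 9/25z).

Boundary: |R(x)|=1, x<0.
x=-1.69: |R|=0.0507
R=−1: 1+16/25x = −1+9/25x ⇒ -7/25x=2 ⇒ x=2/(-7/25)=-7.1429
Confirm numerically:
  x=-4.739: |R|=0.75127 <1
  x=-4.670: |R|=0.74176 <1
  x=-4.623: |R|=0.73518 <1
  x=-3.929: |R|=0.62729 <1
  x=-7.672: |R|=1.03938 >1
  x=-7.628: |R|=1.03626 >1
  x=-7.244: |R|=1.00785 >1
Stable set (-7.1429, 0).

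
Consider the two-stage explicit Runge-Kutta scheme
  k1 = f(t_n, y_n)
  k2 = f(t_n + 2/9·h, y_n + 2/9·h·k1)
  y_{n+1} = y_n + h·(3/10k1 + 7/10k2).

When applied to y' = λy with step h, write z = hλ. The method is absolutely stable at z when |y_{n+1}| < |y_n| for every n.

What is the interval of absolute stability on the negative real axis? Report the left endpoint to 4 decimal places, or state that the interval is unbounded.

With y'=λy (z=hλ):
  k1=λy_n ⇒ h·k1=z·y_n;  k2=λ(1+2/9z)y_n ⇒ h·k2=z(1+2/9z)y_n
  y_{n+1}/y_n = 1 + 3/10z + 7/10z(1+2/9z) = 1 + z + 7/45z²
  Hence R(z) = 1 + z + 7/45z².

Need |R(x)|<1, x<0.
x=-0.63: |R|=0.4317
R=1: x+7/45x²=0 ⇒ x=−45/7=-6.4286; min R=1−1/(4·7/45)=-0.6071>−1
Confirm numerically:
  x=-3.652: |R|=0.57734 <1
  x=-3.460: |R|=0.59775 <1
  x=-3.389: |R|=0.60239 <1
  x=-3.364: |R|=0.60366 <1
  x=-6.932: |R|=1.54285 >1
  x=-6.876: |R|=1.47857 >1
  x=-6.779: |R|=1.36953 >1
Stable set (-6.4286, 0).

z∈(-6.4286,0).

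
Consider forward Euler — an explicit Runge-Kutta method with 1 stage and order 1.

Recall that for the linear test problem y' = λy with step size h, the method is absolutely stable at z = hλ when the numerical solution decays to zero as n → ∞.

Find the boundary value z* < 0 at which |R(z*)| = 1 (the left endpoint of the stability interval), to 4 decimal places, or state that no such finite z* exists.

left endpoint -2.0000.

Set f=λy, z=hλ:
  order 1, 1-stage ⇒ R(z)=1+z
  (e.g. R(-1.79)=-0.79000, |R|=0.79000)

Need |R(x)|<1, x<0.
x=-1.79: |R|=0.7900
|R(-1.53)|=0.5300 |R(-0.85)|=0.1500 |R(-0.69)|=0.3100
Bisect:
  x_lo=-2.8062 |R|=1.8062  x_hi=-0.1775 |R|=0.8225
  mid=-1.49185 |R|=0.49185 →hi
  mid=-2.14904 |R|=1.14904 →lo
  mid=-1.82045 |R|=0.82045 →hi
  mid=-1.98474 |R|=0.98474 →hi
  mid=-2.06689 |R|=1.06689 →lo
  mid=-2.02582 |R|=1.02582 →lo
  mid=-2.00528 |R|=1.00528 →lo
  mid=-1.99501 |R|=0.99501 →hi
  mid=-2.00015 |R|=1.00015 →lo
  ...
  [-2.00015,-1.99999] ⇒ x*=-2.0000
Stable set (-2.0000, 0).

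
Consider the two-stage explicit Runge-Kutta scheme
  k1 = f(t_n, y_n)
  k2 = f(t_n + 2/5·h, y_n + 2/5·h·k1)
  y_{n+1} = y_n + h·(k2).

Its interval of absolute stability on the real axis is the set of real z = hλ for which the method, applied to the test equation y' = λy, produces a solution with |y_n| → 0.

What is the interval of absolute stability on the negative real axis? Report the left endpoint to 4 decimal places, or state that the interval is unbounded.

Set f=λy, z=hλ:
  k1=λy_n ⇒ h·k1=z·y_n;  k2=λ(1+2/5z)y_n ⇒ h·k2=z(1+2/5z)y_n
  y_{n+1}/y_n = 1 + z(1+2/5z) = 1 + z + 2/5z²
  Hence R(z) = 1 + z + 2/5z².

Find x<0 with |R(x)|<1.
x=-0.39: |R|=0.6708
R=1: x+2/5x²=0 ⇒ x=−5/2=-2.5000; min R=1−1/(4·2/5)=0.3750>−1
Confirm numerically:
  x=-2.147: |R|=0.69684 <1
  x=-1.970: |R|=0.58236 <1
  x=-1.920: |R|=0.55456 <1
  x=-1.197: |R|=0.37612 <1
  x=-3.076: |R|=1.70871 >1
  x=-3.057: |R|=1.68110 >1
Interval (-2.5000, 0).

(-2.5000, 0).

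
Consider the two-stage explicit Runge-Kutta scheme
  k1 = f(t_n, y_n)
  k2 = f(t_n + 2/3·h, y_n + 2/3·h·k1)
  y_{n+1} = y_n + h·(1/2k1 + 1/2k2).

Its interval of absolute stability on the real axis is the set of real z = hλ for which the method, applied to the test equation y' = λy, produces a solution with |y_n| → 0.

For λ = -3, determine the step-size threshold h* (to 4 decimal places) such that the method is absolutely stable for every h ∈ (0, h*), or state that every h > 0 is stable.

Set f=λy, z=hλ:
  k1=λy_n ⇒ h·k1=z·y_n;  k2=λ(1+2/3z)y_n ⇒ h·k2=z(1+2/3z)y_n
  y_{n+1}/y_n = 1 + 1/2z + 1/2z(1+2/3z) = 1 + z + 1/3z²
  ⇒ R(z) = 1 + z + 1/3z².

Need |R(x)|<1, x<0.
x=-0.72: |R|=0.4528
R=1: x+1/3x²=0 ⇒ x=−3=-3.0000; min R=1−1/(4·1/3)=0.2500>−1
Confirm numerically:
  x=-2.911: |R|=0.91364 <1
  x=-2.637: |R|=0.68092 <1
  x=-2.008: |R|=0.33602 <1
  x=-3.363: |R|=1.40692 >1
  x=-3.311: |R|=1.34324 >1
  x=-3.072: |R|=1.07373 >1
Interval (-3.0000, 0).

(-3.0000,0); λ=-3 ⇒ h* = (3)/3 = 1.0000.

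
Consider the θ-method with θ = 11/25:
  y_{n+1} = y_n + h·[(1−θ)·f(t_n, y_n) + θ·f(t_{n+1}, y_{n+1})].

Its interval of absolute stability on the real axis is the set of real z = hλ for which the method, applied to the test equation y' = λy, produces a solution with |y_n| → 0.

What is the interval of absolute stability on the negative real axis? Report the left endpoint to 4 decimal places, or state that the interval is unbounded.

Set f=λy, z=hλ:
  y_{n+1} = y_n + z·[14/25·y_n + 11/25·y_{n+1}] ⇒ (1 − 11/25z)y_{n+1} = (1 + 14/25z)y_n
  R(z) = (1 + 14/25z)/(1 − 11/25z).

Need |R(x)|<1, x<0.
x=-0.65: |R|=0.4946
R=−1: 1+14/25x = −1+11/25x ⇒ -3/25x=2 ⇒ x=2/(-3/25)=-16.6667
Confirm numerically:
  x=-15.640: |R|=0.98437 <1
  x=-12.971: |R|=0.93388 <1
  x=-11.660: |R|=0.90200 <1
  x=-9.542: |R|=0.83554 <1
  x=-17.182: |R|=1.00722 >1
  x=-17.071: |R|=1.00570 >1
  x=-16.739: |R|=1.00104 >1
So |R|<1 on (-16.6667, 0).

z∈(-16.6667,0).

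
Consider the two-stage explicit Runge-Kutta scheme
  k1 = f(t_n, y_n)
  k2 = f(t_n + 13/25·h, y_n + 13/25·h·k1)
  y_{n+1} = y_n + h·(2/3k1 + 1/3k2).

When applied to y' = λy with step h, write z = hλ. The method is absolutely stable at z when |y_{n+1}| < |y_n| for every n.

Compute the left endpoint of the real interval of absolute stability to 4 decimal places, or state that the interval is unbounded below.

Test eqn y'=λy, z=hλ:
  k1=λy_n ⇒ h·k1=z·y_n;  k2=λ(1+13/25z)y_n ⇒ h·k2=z(1+13/25z)y_n
  y_{n+1}/y_n = 1 + 2/3z + 1/3z(1+13/25z) = 1 + z + 13/75z²
  ⇒ R(z) = 1 + z + 13/75z².

Need |R(x)|<1, x<0.
x=-1.53: |R|=0.1242
R=1: x+13/75x²=0 ⇒ x=−75/13=-5.7692; min R=1−1/(4·13/75)=-0.4423>−1
Confirm numerically:
  x=-4.813: |R|=0.20226 <1
  x=-4.791: |R|=0.18764 <1
  x=-4.336: |R|=0.07718 <1
  x=-3.456: |R|=0.38572 <1
  x=-6.144: |R|=1.39911 >1
  x=-5.884: |R|=1.11705 >1
Stable set (-5.7692, 0).

left endpoint -5.7692.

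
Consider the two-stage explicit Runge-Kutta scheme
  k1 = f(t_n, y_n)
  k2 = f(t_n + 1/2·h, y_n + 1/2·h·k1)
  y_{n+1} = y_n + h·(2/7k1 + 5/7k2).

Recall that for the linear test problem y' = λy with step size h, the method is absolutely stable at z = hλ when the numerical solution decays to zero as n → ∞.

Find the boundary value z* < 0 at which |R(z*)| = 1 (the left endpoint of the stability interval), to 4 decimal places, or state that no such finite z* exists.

Set f=λy, z=hλ:
  k1=λy_n ⇒ h·k1=z·y_n;  k2=λ(1+1/2z)y_n ⇒ h·k2=z(1+1/2z)y_n
  y_{n+1}/y_n = 1 + 2/7z + 5/7z(1+1/2z) = 1 + z + 5/14z²
  so R(z) = 1 + z + 5/14z².

Find x<0 with |R(x)|<1.
x=-0.56: |R|=0.5520
R=1: x+5/14x²=0 ⇒ x=−14/5=-2.8000; min R=1−1/(4·5/14)=0.3000>−1
Confirm numerically:
  x=-2.249: |R|=0.55743 <1
  x=-2.127: |R|=0.48876 <1
  x=-1.284: |R|=0.30481 <1
  x=-3.054: |R|=1.27704 >1
  x=-2.873: |R|=1.07490 >1
Stable set (-2.8000, 0).

z* = -2.8000.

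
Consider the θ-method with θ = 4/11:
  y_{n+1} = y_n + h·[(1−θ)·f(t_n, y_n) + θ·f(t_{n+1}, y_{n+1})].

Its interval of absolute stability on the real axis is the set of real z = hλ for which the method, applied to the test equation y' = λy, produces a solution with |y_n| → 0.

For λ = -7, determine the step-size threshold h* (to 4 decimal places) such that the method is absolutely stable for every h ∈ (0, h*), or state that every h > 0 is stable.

(-7.3333,0); λ=-7 ⇒ h* = (22/3)/7 = 1.0476.

Set f=λy, z=hλ:
  y_{n+1} = y_n + z·[7/11·y_n + 4/11·y_{n+1}] ⇒ (1 − 4/11z)y_{n+1} = (1 + 7/11z)y_n
  Hence R(z) = (1 + 7/11z)/(1 − 4/11z).

Need |R(x)|<1, x<0.
x=-1.26: |R|=0.1359
R=−1: 1+7/11x = −1+4/11x ⇒ -3/11x=2 ⇒ x=2/(-3/11)=-7.3333
Confirm numerically:
  x=-6.278: |R|=0.91233 <1
  x=-4.190: |R|=0.66030 <1
  x=-3.124: |R|=0.46255 <1
  x=-7.777: |R|=1.03161 >1
  x=-7.655: |R|=1.02319 >1
Stable set (-7.3333, 0).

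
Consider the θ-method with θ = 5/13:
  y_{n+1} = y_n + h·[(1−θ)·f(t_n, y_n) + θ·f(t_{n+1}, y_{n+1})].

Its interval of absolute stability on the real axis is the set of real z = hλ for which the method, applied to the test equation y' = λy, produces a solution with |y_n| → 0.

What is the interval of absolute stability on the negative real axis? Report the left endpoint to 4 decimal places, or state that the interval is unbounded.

z∈(-8.6667,0).

On y'=λy, z=hλ:
  y_{n+1} = y_n + z·[8/13·y_n + 5/13·y_{n+1}] ⇒ (1 − 5/13z)y_{n+1} = (1 + 8/13z)y_n
  R(z) = (1 + 8/13z)/(1 − 5/13z).

Boundary: |R(x)|=1, x<0.
x=-0.45: |R|=0.6164
R=−1: 1+8/13x = −1+5/13x ⇒ -3/13x=2 ⇒ x=2/(-3/13)=-8.6667
Confirm numerically:
  x=-6.076: |R|=0.82084 <1
  x=-5.847: |R|=0.79972 <1
  x=-4.109: |R|=0.59240 <1
  x=-3.632: |R|=0.51528 <1
  x=-9.211: |R|=1.02765 >1
  x=-9.086: |R|=1.02153 >1
  x=-8.880: |R|=1.01115 >1
Stable set (-8.6667, 0).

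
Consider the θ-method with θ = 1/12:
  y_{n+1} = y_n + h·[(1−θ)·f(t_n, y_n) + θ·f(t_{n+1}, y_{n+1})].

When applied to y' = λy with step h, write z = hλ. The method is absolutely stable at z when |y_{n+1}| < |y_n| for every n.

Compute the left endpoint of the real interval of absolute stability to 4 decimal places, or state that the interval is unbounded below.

left endpoint -2.4000.

With y'=λy (z=hλ):
  y_{n+1} = y_n + z·[11/12·y_n + 1/12·y_{n+1}] ⇒ (1 − 1/12z)y_{n+1} = (1 + 11/12z)y_n
  so R(z) = (1 + 11/12z)/(1 − 1/12z).

Need |R(x)|<1, x<0.
x=-0.94: |R|=0.1283
R=−1: 1+11/12x = −1+1/12x ⇒ -5/6x=2 ⇒ x=2/(-5/6)=-2.4000
Confirm numerically:
  x=-2.057: |R|=0.75599 <1
  x=-1.447: |R|=0.29129 <1
  x=-1.338: |R|=0.20378 <1
  x=-2.915: |R|=1.34529 >1
  x=-2.664: |R|=1.18003 >1
  x=-2.579: |R|=1.12278 >1
So |R|<1 on (-2.4000, 0).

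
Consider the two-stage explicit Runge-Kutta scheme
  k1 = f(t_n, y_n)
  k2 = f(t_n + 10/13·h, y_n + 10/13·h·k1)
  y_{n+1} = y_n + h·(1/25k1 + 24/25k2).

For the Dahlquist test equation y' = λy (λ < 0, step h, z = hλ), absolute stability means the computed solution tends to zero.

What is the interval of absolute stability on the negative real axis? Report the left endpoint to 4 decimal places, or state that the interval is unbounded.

(-1.3542, 0).

With y'=λy (z=hλ):
  k1=λy_n ⇒ h·k1=z·y_n;  k2=λ(1+10/13z)y_n ⇒ h·k2=z(1+10/13z)y_n
  y_{n+1}/y_n = 1 + 1/25z + 24/25z(1+10/13z) = 1 + z + 48/65z²
  ⇒ R(z) = 1 + z + 48/65z².

Solve |R(x)|<1 on ℝ⁻.
x=-0.92: |R|=0.7050
R=1: x+48/65x²=0 ⇒ x=−65/48=-1.3542; min R=1−1/(4·48/65)=0.6615>−1
Confirm numerically:
  x=-1.297: |R|=0.94525 <1
  x=-0.992: |R|=0.73469 <1
  x=-0.959: |R|=0.72015 <1
  x=-0.549: |R|=0.67357 <1
  x=-1.799: |R|=1.59096 >1
  x=-1.659: |R|=1.37345 >1
Interval (-1.3542, 0).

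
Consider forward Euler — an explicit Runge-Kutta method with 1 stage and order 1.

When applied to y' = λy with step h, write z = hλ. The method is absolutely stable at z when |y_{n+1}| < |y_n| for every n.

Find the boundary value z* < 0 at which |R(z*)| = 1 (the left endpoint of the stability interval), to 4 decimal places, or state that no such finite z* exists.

On y'=λy, z=hλ:
  order 1, 1-stage ⇒ R(z)=1+z
  (e.g. R(-0.75)=0.25000, |R|=0.25000)

Boundary: |R(x)|=1, x<0.
x=-0.75: |R|=0.2500
|R(-1.73)|=0.7300 |R(-1.52)|=0.5200 |R(-1.36)|=0.3600
Bisect:
  x_lo=-2.4119 |R|=1.4119  x_hi=-0.2026 |R|=0.7974
  mid=-1.30725 |R|=0.30725 →hi
  mid=-1.85955 |R|=0.85955 →hi
  mid=-2.13570 |R|=1.13570 →lo
  mid=-1.99763 |R|=0.99763 →hi
  mid=-2.06667 |R|=1.06667 →lo
  mid=-2.03215 |R|=1.03215 →lo
  mid=-2.01489 |R|=1.01489 →lo
  mid=-2.00626 |R|=1.00626 →lo
  ...
  [-2.00006,-1.99992] ⇒ x*=-2.0000
Stable set (-2.0000, 0).

z* = -2.0000.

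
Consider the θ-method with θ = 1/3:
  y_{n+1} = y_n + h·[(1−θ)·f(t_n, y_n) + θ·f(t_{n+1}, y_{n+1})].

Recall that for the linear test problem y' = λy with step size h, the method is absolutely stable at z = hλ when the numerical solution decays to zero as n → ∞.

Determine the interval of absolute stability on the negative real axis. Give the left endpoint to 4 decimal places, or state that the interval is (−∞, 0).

On y'=λy, z=hλ:
  y_{n+1} = y_n + z·[2/3·y_n + 1/3·y_{n+1}] ⇒ (1 − 1/3z)y_{n+1} = (1 + 2/3z)y_n
  Hence R(z) = (1 + 2/3z)/(1 − 1/3z).

Boundary: |R(x)|=1, x<0.
x=-1.2: |R|=0.1429
R=−1: 1+2/3x = −1+1/3x ⇒ -1/3x=2 ⇒ x=2/(-1/3)=-6.0000
Confirm numerically:
  x=-5.925: |R|=0.99160 <1
  x=-4.910: |R|=0.86220 <1
  x=-4.304: |R|=0.76780 <1
  x=-2.401: |R|=0.33364 <1
  x=-6.285: |R|=1.03069 >1
  x=-6.266: |R|=1.02871 >1
  x=-6.258: |R|=1.02787 >1
Stable set (-6.0000, 0).

(-6.0000, 0).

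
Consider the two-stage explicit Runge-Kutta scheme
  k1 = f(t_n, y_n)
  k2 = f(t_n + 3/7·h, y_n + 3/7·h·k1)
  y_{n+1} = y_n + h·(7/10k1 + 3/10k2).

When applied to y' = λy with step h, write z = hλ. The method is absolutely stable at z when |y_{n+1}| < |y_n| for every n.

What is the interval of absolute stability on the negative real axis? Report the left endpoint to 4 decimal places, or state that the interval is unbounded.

z∈(-7.7778,0).

With y'=λy (z=hλ):
  k1=λy_n ⇒ h·k1=z·y_n;  k2=λ(1+3/7z)y_n ⇒ h·k2=z(1+3/7z)y_n
  y_{n+1}/y_n = 1 + 7/10z + 3/10z(1+3/7z) = 1 + z + 9/70z²
  Hence R(z) = 1 + z + 9/70z².

Need |R(x)|<1, x<0.
x=-1.63: |R|=0.2884
R=1: x+9/70x²=0 ⇒ x=−70/9=-7.7778; min R=1−1/(4·9/70)=-0.9444>−1
Confirm numerically:
  x=-7.585: |R|=0.81200 <1
  x=-7.481: |R|=0.71455 <1
  x=-6.229: |R|=0.24037 <1
  x=-8.313: |R|=1.57205 >1
  x=-8.041: |R|=1.27213 >1
  x=-8.015: |R|=1.24446 >1
Stable set (-7.7778, 0).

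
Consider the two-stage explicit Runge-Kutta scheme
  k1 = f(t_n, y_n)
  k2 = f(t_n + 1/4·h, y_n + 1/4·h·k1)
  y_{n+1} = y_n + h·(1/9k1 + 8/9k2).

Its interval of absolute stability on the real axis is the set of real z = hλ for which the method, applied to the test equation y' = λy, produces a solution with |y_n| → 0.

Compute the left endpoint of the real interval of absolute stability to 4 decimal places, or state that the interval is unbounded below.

left endpoint -4.5000.

Set f=λy, z=hλ:
  k1=λy_n ⇒ h·k1=z·y_n;  k2=λ(1+1/4z)y_n ⇒ h·k2=z(1+1/4z)y_n
  y_{n+1}/y_n = 1 + 1/9z + 8/9z(1+1/4z) = 1 + z + 2/9z²
  so R(z) = 1 + z + 2/9z².

Boundary: |R(x)|=1, x<0.
x=-0.7: |R|=0.4089
R=1: x+2/9x²=0 ⇒ x=−9/2=-4.5000; min R=1−1/(4·2/9)=-0.1250>−1
Confirm numerically:
  x=-4.442: |R|=0.94275 <1
  x=-3.696: |R|=0.33965 <1
  x=-2.591: |R|=0.09916 <1
  x=-5.096: |R|=1.67494 >1
  x=-4.988: |R|=1.54092 >1
  x=-4.745: |R|=1.25834 >1
Interval (-4.5000, 0).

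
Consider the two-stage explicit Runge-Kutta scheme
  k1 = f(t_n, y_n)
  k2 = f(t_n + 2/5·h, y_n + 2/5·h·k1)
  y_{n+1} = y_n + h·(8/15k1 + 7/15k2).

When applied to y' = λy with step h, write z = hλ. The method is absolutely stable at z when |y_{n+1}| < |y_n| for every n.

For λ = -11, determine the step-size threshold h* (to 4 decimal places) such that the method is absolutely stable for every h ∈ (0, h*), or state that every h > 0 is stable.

(-5.3571,0); λ=-11 ⇒ h* = (75/14)/11 = 0.4870.

With y'=λy (z=hλ):
  k1=λy_n ⇒ h·k1=z·y_n;  k2=λ(1+2/5z)y_n ⇒ h·k2=z(1+2/5z)y_n
  y_{n+1}/y_n = 1 + 8/15z + 7/15z(1+2/5z) = 1 + z + 14/75z²
  R(z) = 1 + z + 14/75z².

Find x<0 with |R(x)|<1.
x=-0.35: |R|=0.6729
R=1: x+14/75x²=0 ⇒ x=−75/14=-5.3571; min R=1−1/(4·14/75)=-0.3393>−1
Confirm numerically:
  x=-4.293: |R|=0.14724 <1
  x=-3.694: |R|=0.14681 <1
  x=-3.506: |R|=0.21149 <1
  x=-2.571: |R|=0.33713 <1
  x=-5.796: |R|=1.47481 >1
  x=-5.485: |R|=1.13091 >1
So |R|<1 on (-5.3571, 0).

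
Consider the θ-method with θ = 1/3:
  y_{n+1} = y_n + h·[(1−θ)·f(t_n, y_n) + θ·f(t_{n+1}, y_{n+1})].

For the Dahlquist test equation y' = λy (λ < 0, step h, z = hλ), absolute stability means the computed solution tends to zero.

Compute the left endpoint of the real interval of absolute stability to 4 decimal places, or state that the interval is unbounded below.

Test eqn y'=λy, z=hλ:
  y_{n+1} = y_n + z·[2/3·y_n + 1/3·y_{n+1}] ⇒ (1 − 1/3z)y_{n+1} = (1 + 2/3z)y_n
  ⇒ R(z) = (1 + 2/3z)/(1 − 1/3z).

Need |R(x)|<1, x<0.
x=-0.87: |R|=0.3256
R=−1: 1+2/3x = −1+1/3x ⇒ -1/3x=2 ⇒ x=2/(-1/3)=-6.0000
Confirm numerically:
  x=-5.652: |R|=0.95978 <1
  x=-4.732: |R|=0.83601 <1
  x=-2.759: |R|=0.43723 <1
  x=-6.565: |R|=1.05907 >1
  x=-6.269: |R|=1.02902 >1
So |R|<1 on (-6.0000, 0).

z* = -6.0000.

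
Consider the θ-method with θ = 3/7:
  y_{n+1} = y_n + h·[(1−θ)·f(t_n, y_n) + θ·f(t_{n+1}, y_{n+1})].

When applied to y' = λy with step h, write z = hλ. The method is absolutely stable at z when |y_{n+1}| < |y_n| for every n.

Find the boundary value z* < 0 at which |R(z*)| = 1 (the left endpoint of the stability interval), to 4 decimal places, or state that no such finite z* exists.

On y'=λy, z=hλ:
  y_{n+1} = y_n + z·[4/7·y_n + 3/7·y_{n+1}] ⇒ (1 − 3/7z)y_{n+1} = (1 + 4/7z)y_n
  ⇒ R(z) = (1 + 4/7z)/(1 − 3/7z).

Boundary: |R(x)|=1, x<0.
x=-1.32: |R|=0.1569
R=−1: 1+4/7x = −1+3/7x ⇒ -1/7x=2 ⇒ x=2/(-1/7)=-14.0000
Confirm numerically:
  x=-12.997: |R|=0.97819 <1
  x=-11.993: |R|=0.95330 <1
  x=-9.790: |R|=0.88425 <1
  x=-14.434: |R|=1.00863 >1
  x=-14.387: |R|=1.00772 >1
  x=-14.374: |R|=1.00746 >1
Interval (-14.0000, 0).

left endpoint -14.0000.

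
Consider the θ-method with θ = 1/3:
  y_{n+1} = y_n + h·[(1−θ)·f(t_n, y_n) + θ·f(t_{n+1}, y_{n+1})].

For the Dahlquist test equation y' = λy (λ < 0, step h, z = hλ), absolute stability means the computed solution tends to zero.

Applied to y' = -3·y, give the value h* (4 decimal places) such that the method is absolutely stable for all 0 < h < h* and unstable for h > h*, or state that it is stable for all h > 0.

(-6.0000,0); λ=-3 ⇒ h* = (6)/3 = 2.0000.

On y'=λy, z=hλ:
  y_{n+1} = y_n + z·[2/3·y_n + 1/3·y_{n+1}] ⇒ (1 − 1/3z)y_{n+1} = (1 + 2/3z)y_n
  so R(z) = (1 + 2/3z)/(1 − 1/3z).

Need |R(x)|<1, x<0.
x=-0.44: |R|=0.6163
R=−1: 1+2/3x = −1+1/3x ⇒ -1/3x=2 ⇒ x=2/(-1/3)=-6.0000
Confirm numerically:
  x=-4.755: |R|=0.83946 <1
  x=-3.575: |R|=0.63118 <1
  x=-2.555: |R|=0.37984 <1
  x=-6.114: |R|=1.01251 >1
  x=-6.078: |R|=1.00859 >1
  x=-6.070: |R|=1.00772 >1
Interval (-6.0000, 0).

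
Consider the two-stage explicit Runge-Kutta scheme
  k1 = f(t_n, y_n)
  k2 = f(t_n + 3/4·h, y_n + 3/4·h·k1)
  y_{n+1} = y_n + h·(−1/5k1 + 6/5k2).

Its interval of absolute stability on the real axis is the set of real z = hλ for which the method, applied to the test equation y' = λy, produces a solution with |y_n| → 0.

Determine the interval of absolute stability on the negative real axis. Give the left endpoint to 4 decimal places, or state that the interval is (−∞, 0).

On y'=λy, z=hλ:
  k1=λy_n ⇒ h·k1=z·y_n;  k2=λ(1+3/4z)y_n ⇒ h·k2=z(1+3/4z)y_n
  y_{n+1}/y_n = 1 − 1/5z + 6/5z(1+3/4z) = 1 + z + 9/10z²
  so R(z) = 1 + z + 9/10z².

Boundary: |R(x)|=1, x<0.
x=-0.61: |R|=0.7249
R=1: x+9/10x²=0 ⇒ x=−10/9=-1.1111; min R=1−1/(4·9/10)=0.7222>−1
Confirm numerically:
  x=-0.759: |R|=0.75947 <1
  x=-0.667: |R|=0.73340 <1
  x=-0.631: |R|=0.72734 <1
  x=-0.518: |R|=0.72349 <1
  x=-1.599: |R|=1.70212 >1
  x=-1.502: |R|=1.52840 >1
  x=-1.329: |R|=1.26062 >1
Stable set (-1.1111, 0).

z∈(-1.1111,0).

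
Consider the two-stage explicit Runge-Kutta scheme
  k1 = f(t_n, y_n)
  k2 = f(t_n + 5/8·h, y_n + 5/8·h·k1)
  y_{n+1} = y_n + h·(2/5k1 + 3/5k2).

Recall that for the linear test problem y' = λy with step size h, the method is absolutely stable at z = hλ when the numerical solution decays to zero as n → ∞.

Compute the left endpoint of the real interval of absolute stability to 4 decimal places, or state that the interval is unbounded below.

left endpoint -2.6667.

Set f=λy, z=hλ:
  k1=λy_n ⇒ h·k1=z·y_n;  k2=λ(1+5/8z)y_n ⇒ h·k2=z(1+5/8z)y_n
  y_{n+1}/y_n = 1 + 2/5z + 3/5z(1+5/8z) = 1 + z + 3/8z²
  ⇒ R(z) = 1 + z + 3/8z².

Boundary: |R(x)|=1, x<0.
x=-1.51: |R|=0.3450
R=1: x+3/8x²=0 ⇒ x=−8/3=-2.6667; min R=1−1/(4·3/8)=0.3333>−1
Confirm numerically:
  x=-1.672: |R|=0.37634 <1
  x=-1.459: |R|=0.33926 <1
  x=-1.284: |R|=0.33425 <1
  x=-1.140: |R|=0.34735 <1
  x=-3.001: |R|=1.37625 >1
  x=-2.790: |R|=1.12904 >1
  x=-2.691: |R|=1.02456 >1
So |R|<1 on (-2.6667, 0).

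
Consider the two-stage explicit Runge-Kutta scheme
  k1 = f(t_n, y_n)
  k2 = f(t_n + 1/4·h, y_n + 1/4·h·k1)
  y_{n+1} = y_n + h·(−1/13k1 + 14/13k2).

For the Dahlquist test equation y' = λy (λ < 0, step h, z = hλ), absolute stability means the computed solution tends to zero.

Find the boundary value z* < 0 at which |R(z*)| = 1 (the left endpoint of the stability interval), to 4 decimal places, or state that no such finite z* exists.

On y'=λy, z=hλ:
  k1=λy_n ⇒ h·k1=z·y_n;  k2=λ(1+1/4z)y_n ⇒ h·k2=z(1+1/4z)y_n
  y_{n+1}/y_n = 1 − 1/13z + 14/13z(1+1/4z) = 1 + z + 7/26z²
  Hence R(z) = 1 + z + 7/26z².

Need |R(x)|<1, x<0.
x=-0.66: |R|=0.4573
R=1: x+7/26x²=0 ⇒ x=−26/7=-3.7143; min R=1−1/(4·7/26)=0.0714>−1
Confirm numerically:
  x=-2.474: |R|=0.17387 <1
  x=-2.121: |R|=0.09017 <1
  x=-1.940: |R|=0.07328 <1
  x=-1.647: |R|=0.08332 <1
  x=-4.250: |R|=1.61298 >1
  x=-4.234: |R|=1.59243 >1
  x=-3.918: |R|=1.21489 >1
Interval (-3.7143, 0).

z* = -3.7143.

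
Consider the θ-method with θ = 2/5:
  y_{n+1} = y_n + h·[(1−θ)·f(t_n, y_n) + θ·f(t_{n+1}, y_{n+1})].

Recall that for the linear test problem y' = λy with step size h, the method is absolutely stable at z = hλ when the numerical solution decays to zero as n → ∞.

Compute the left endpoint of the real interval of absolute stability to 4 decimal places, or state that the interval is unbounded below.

Set f=λy, z=hλ:
  y_{n+1} = y_n + z·[3/5·y_n + 2/5·y_{n+1}] ⇒ (1 − 2/5z)y_{n+1} = (1 + 3/5z)y_n
  Hence R(z) = (1 + 3/5z)/(1 − 2/5z).

Solve |R(x)|<1 on ℝ⁻.
x=-0.51: |R|=0.5764
R=−1: 1+3/5x = −1+2/5x ⇒ -1/5x=2 ⇒ x=2/(-1/5)=-10.0000
Confirm numerically:
  x=-8.613: |R|=0.93760 <1
  x=-7.770: |R|=0.89143 <1
  x=-6.645: |R|=0.81657 <1
  x=-6.457: |R|=0.80222 <1
  x=-10.455: |R|=1.01756 >1
  x=-10.291: |R|=1.01138 >1
So |R|<1 on (-10.0000, 0).

left endpoint -10.0000.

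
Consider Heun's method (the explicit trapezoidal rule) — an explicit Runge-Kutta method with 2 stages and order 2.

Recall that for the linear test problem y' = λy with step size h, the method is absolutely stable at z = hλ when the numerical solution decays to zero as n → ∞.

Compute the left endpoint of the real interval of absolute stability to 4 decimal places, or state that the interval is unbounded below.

left endpoint -2.0000.

On y'=λy, z=hλ:
  order 2, 2-stage ⇒ R(z)=1+z+z^2/2
  (e.g. R(-0.33)=0.72445, |R|=0.72445)

Solve |R(x)|<1 on ℝ⁻.
x=-0.33: |R|=0.7245
|R(-2.06)|=1.0618 |R(-1.57)|=0.6624 |R(-1)|=0.5000
Bisect:
  x_lo=-2.3724 |R|=1.4417  x_hi=-0.1239 |R|=0.8838
  mid=-1.24812 |R|=0.53078 →hi
  mid=-1.81024 |R|=0.82824 →hi
  mid=-2.09130 |R|=1.09547 →lo
  mid=-1.95077 |R|=0.95198 →hi
  mid=-2.02104 |R|=1.02126 →lo
  mid=-1.98590 |R|=0.98600 →hi
  mid=-2.00347 |R|=1.00348 →lo
  mid=-1.99469 |R|=0.99470 →hi
  mid=-1.99908 |R|=0.99908 →hi
  ...
  [-2.00004,-1.99990] ⇒ x*=-2.0000
Interval (-2.0000, 0).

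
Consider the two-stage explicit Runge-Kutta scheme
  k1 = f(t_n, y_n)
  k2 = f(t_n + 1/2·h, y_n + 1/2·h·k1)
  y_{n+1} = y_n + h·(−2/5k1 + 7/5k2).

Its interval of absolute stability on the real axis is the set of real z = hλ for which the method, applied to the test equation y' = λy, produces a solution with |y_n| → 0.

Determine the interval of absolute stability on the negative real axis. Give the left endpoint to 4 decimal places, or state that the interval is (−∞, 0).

Test eqn y'=λy, z=hλ:
  k1=λy_n ⇒ h·k1=z·y_n;  k2=λ(1+1/2z)y_n ⇒ h·k2=z(1+1/2z)y_n
  y_{n+1}/y_n = 1 − 2/5z + 7/5z(1+1/2z) = 1 + z + 7/10z²
  Hence R(z) = 1 + z + 7/10z².

Need |R(x)|<1, x<0.
x=-1.43: |R|=1.0014
R=1: x+7/10x²=0 ⇒ x=−10/7=-1.4286; min R=1−1/(4·7/10)=0.6429>−1
Confirm numerically:
  x=-1.339: |R|=0.91604 <1
  x=-1.082: |R|=0.73751 <1
  x=-0.905: |R|=0.66832 <1
  x=-1.803: |R|=1.47257 >1
  x=-1.539: |R|=1.11896 >1
  x=-1.481: |R|=1.05435 >1
Interval (-1.4286, 0).

z∈(-1.4286,0).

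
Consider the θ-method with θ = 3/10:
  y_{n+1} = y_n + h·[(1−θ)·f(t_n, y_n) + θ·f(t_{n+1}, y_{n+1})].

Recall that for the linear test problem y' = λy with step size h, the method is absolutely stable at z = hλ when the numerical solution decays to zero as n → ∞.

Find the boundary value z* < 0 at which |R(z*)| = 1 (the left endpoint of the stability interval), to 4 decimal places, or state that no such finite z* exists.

Set f=λy, z=hλ:
  y_{n+1} = y_n + z·[7/10·y_n + 3/10·y_{n+1}] ⇒ (1 − 3/10z)y_{n+1} = (1 + 7/10z)y_n
  ⇒ R(z) = (1 + 7/10z)/(1 − 3/10z).

Need |R(x)|<1, x<0.
x=-0.58: |R|=0.5060
R=−1: 1+7/10x = −1+3/10x ⇒ -2/5x=2 ⇒ x=2/(-2/5)=-5.0000
Confirm numerically:
  x=-3.407: |R|=0.68488 <1
  x=-3.209: |R|=0.63499 <1
  x=-2.974: |R|=0.57172 <1
  x=-2.083: |R|=0.28193 <1
  x=-5.572: |R|=1.08564 >1
  x=-5.567: |R|=1.08494 >1
  x=-5.119: |R|=1.01877 >1
So |R|<1 on (-5.0000, 0).

left endpoint -5.0000.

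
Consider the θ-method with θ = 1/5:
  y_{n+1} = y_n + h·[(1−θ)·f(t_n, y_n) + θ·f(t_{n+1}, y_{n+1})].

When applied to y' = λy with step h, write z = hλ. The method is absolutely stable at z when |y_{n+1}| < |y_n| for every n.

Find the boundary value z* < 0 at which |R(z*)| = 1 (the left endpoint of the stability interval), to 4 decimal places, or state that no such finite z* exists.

z* = -3.3333.

Test eqn y'=λy, z=hλ:
  y_{n+1} = y_n + z·[4/5·y_n + 1/5·y_{n+1}] ⇒ (1 − 1/5z)y_{n+1} = (1 + 4/5z)y_n
  ⇒ R(z) = (1 + 4/5z)/(1 − 1/5z).

Find x<0 with |R(x)|<1.
x=-1.06: |R|=0.1254
R=−1: 1+4/5x = −1+1/5x ⇒ -3/5x=2 ⇒ x=2/(-3/5)=-3.3333
Confirm numerically:
  x=-3.030: |R|=0.88667 <1
  x=-2.427: |R|=0.63390 <1
  x=-2.263: |R|=0.55790 <1
  x=-1.888: |R|=0.37050 <1
  x=-3.742: |R|=1.14024 >1
  x=-3.556: |R|=1.07807 >1
  x=-3.415: |R|=1.02911 >1
Stable set (-3.3333, 0).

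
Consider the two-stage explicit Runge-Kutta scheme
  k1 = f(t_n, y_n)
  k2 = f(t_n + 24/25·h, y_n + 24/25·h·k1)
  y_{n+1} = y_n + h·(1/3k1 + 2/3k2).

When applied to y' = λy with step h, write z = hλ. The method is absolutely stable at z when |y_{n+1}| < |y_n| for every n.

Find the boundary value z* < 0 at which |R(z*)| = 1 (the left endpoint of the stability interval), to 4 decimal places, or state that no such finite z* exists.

z* = -1.5625.

Test eqn y'=λy, z=hλ:
  k1=λy_n ⇒ h·k1=z·y_n;  k2=λ(1+24/25z)y_n ⇒ h·k2=z(1+24/25z)y_n
  y_{n+1}/y_n = 1 + 1/3z + 2/3z(1+24/25z) = 1 + z + 16/25z²
  so R(z) = 1 + z + 16/25z².

Find x<0 with |R(x)|<1.
x=-0.9: |R|=0.6184
R=1: x+16/25x²=0 ⇒ x=−25/16=-1.5625; min R=1−1/(4·16/25)=0.6094>−1
Confirm numerically:
  x=-1.365: |R|=0.82746 <1
  x=-1.324: |R|=0.79790 <1
  x=-1.173: |R|=0.70759 <1
  x=-0.987: |R|=0.63647 <1
  x=-1.985: |R|=1.53674 >1
  x=-1.789: |R|=1.25933 >1
  x=-1.659: |R|=1.10246 >1
Stable set (-1.5625, 0).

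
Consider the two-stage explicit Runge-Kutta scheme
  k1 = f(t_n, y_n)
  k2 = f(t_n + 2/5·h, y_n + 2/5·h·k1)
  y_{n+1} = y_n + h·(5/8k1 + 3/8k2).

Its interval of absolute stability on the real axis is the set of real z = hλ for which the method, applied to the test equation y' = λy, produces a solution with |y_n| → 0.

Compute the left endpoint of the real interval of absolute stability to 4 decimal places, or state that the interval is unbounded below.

left endpoint -6.6667.

With y'=λy (z=hλ):
  k1=λy_n ⇒ h·k1=z·y_n;  k2=λ(1+2/5z)y_n ⇒ h·k2=z(1+2/5z)y_n
  y_{n+1}/y_n = 1 + 5/8z + 3/8z(1+2/5z) = 1 + z + 3/20z²
  Hence R(z) = 1 + z + 3/20z².

Find x<0 with |R(x)|<1.
x=-1.47: |R|=0.1459
R=1: x+3/20x²=0 ⇒ x=−20/3=-6.6667; min R=1−1/(4·3/20)=-0.6667>−1
Confirm numerically:
  x=-6.528: |R|=0.86422 <1
  x=-6.083: |R|=0.46743 <1
  x=-2.848: |R|=0.63133 <1
  x=-7.138: |R|=1.50466 >1
  x=-6.881: |R|=1.22122 >1
Interval (-6.6667, 0).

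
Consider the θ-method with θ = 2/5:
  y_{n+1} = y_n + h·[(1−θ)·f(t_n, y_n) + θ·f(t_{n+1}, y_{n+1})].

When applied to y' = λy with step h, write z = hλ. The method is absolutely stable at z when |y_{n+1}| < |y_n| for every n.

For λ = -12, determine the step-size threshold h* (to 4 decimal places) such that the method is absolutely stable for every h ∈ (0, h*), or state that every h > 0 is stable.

(-10.0000,0); λ=-12 ⇒ h* = (10)/12 = 0.8333.

With y'=λy (z=hλ):
  y_{n+1} = y_n + z·[3/5·y_n + 2/5·y_{n+1}] ⇒ (1 − 2/5z)y_{n+1} = (1 + 3/5z)y_n
  so R(z) = (1 + 3/5z)/(1 − 2/5z).

Find x<0 with |R(x)|<1.
x=-0.79: |R|=0.3997
R=−1: 1+3/5x = −1+2/5x ⇒ -1/5x=2 ⇒ x=2/(-1/5)=-10.0000
Confirm numerically:
  x=-9.468: |R|=0.97777 <1
  x=-5.974: |R|=0.76245 <1
  x=-5.586: |R|=0.72706 <1
  x=-4.132: |R|=0.55760 <1
  x=-10.514: |R|=1.01975 >1
  x=-10.197: |R|=1.00776 >1
  x=-10.053: |R|=1.00211 >1
Interval (-10.0000, 0).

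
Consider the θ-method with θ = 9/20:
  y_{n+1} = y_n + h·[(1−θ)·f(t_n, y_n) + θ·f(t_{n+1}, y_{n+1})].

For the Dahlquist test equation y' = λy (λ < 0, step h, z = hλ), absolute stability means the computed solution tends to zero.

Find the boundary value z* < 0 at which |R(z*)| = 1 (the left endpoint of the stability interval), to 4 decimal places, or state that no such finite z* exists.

left endpoint -20.0000.

On y'=λy, z=hλ:
  y_{n+1} = y_n + z·[11/20·y_n + 9/20·y_{n+1}] ⇒ (1 − 9/20z)y_{n+1} = (1 + 11/20z)y_n
  Hence R(z) = (1 + 11/20z)/(1 − 9/20z).

Boundary: |R(x)|=1, x<0.
x=-1.09: |R|=0.2687
R=−1: 1+11/20x = −1+9/20x ⇒ -1/10x=2 ⇒ x=2/(-1/10)=-20.0000
Confirm numerically:
  x=-12.513: |R|=0.88709 <1
  x=-10.376: |R|=0.83024 <1
  x=-9.963: |R|=0.81695 <1
  x=-20.572: |R|=1.00558 >1
  x=-20.495: |R|=1.00484 >1
Interval (-20.0000, 0).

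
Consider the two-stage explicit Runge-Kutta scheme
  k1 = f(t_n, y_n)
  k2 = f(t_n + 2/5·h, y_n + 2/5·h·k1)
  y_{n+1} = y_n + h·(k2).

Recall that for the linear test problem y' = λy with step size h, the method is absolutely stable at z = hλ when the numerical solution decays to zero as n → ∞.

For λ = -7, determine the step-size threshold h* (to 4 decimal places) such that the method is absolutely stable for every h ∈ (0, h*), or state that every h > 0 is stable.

(-2.5000,0); λ=-7 ⇒ h* = (5/2)/7 = 0.3571.

Set f=λy, z=hλ:
  k1=λy_n ⇒ h·k1=z·y_n;  k2=λ(1+2/5z)y_n ⇒ h·k2=z(1+2/5z)y_n
  y_{n+1}/y_n = 1 + z(1+2/5z) = 1 + z + 2/5z²
  Hence R(z) = 1 + z + 2/5z².

Boundary: |R(x)|=1, x<0.
x=-1.39: |R|=0.3828
R=1: x+2/5x²=0 ⇒ x=−5/2=-2.5000; min R=1−1/(4·2/5)=0.3750>−1
Confirm numerically:
  x=-2.192: |R|=0.72995 <1
  x=-1.937: |R|=0.56379 <1
  x=-1.479: |R|=0.39598 <1
  x=-2.800: |R|=1.33600 >1
  x=-2.772: |R|=1.30159 >1
  x=-2.716: |R|=1.23466 >1
So |R|<1 on (-2.5000, 0).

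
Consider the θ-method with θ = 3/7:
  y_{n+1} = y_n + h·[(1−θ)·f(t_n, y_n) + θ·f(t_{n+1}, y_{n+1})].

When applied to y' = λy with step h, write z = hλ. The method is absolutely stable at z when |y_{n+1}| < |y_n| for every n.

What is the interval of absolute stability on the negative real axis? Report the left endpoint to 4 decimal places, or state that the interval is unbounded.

z∈(-14.0000,0).

Test eqn y'=λy, z=hλ:
  y_{n+1} = y_n + z·[4/7·y_n + 3/7·y_{n+1}] ⇒ (1 − 3/7z)y_{n+1} = (1 + 4/7z)y_n
  Hence R(z) = (1 + 4/7z)/(1 − 3/7z).

Boundary: |R(x)|=1, x<0.
x=-0.56: |R|=0.5484
R=−1: 1+4/7x = −1+3/7x ⇒ -1/7x=2 ⇒ x=2/(-1/7)=-14.0000
Confirm numerically:
  x=-13.806: |R|=0.99599 <1
  x=-11.521: |R|=0.94036 <1
  x=-5.906: |R|=0.67255 <1
  x=-14.435: |R|=1.00865 >1
  x=-14.346: |R|=1.00691 >1
  x=-14.043: |R|=1.00088 >1
Stable set (-14.0000, 0).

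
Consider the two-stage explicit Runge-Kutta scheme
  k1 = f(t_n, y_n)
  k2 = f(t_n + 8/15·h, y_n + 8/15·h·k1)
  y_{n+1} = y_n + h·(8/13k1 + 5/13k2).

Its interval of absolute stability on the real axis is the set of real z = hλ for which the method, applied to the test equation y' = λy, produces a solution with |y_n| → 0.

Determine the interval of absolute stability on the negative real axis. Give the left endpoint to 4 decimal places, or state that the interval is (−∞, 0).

With y'=λy (z=hλ):
  k1=λy_n ⇒ h·k1=z·y_n;  k2=λ(1+8/15z)y_n ⇒ h·k2=z(1+8/15z)y_n
  y_{n+1}/y_n = 1 + 8/13z + 5/13z(1+8/15z) = 1 + z + 8/39z²
  Hence R(z) = 1 + z + 8/39z².

Boundary: |R(x)|=1, x<0.
x=-0.5: |R|=0.5513
R=1: x+8/39x²=0 ⇒ x=−39/8=-4.8750; min R=1−1/(4·8/39)=-0.2188>−1
Confirm numerically:
  x=-4.488: |R|=0.64372 <1
  x=-3.470: |R|=0.00007 <1
  x=-2.639: |R|=0.21042 <1
  x=-2.444: |R|=0.21874 <1
  x=-5.251: |R|=1.40500 >1
  x=-4.974: |R|=1.10101 >1
Stable set (-4.8750, 0).

z∈(-4.8750,0).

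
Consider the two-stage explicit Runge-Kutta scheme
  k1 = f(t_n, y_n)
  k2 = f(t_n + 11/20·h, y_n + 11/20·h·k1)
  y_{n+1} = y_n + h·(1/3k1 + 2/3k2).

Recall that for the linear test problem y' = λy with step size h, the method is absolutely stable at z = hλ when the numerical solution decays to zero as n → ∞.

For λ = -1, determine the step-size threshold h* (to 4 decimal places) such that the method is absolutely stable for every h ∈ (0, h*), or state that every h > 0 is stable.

On y'=λy, z=hλ:
  k1=λy_n ⇒ h·k1=z·y_n;  k2=λ(1+11/20z)y_n ⇒ h·k2=z(1+11/20z)y_n
  y_{n+1}/y_n = 1 + 1/3z + 2/3z(1+11/20z) = 1 + z + 11/30z²
  ⇒ R(z) = 1 + z + 11/30z².

Boundary: |R(x)|=1, x<0.
x=-1.5: |R|=0.3250
R=1: x+11/30x²=0 ⇒ x=−30/11=-2.7273; min R=1−1/(4·11/30)=0.3182>−1
Confirm numerically:
  x=-2.213: |R|=0.58270 <1
  x=-2.153: |R|=0.54665 <1
  x=-1.825: |R|=0.39623 <1
  x=-1.430: |R|=0.31980 <1
  x=-3.091: |R|=1.41224 >1
  x=-3.089: |R|=1.40970 >1
  x=-2.842: |R|=1.11955 >1
Interval (-2.7273, 0).

(-2.7273,0); λ=-1 ⇒ h* = (30/11)/1 = 2.7273.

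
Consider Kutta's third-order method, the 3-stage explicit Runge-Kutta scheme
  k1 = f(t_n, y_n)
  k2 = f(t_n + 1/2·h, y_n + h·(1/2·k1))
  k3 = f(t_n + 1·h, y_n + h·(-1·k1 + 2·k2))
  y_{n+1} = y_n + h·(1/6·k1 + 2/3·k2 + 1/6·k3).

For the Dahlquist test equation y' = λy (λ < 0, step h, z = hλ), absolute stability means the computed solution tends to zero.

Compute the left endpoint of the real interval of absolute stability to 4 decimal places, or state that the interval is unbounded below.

left endpoint -2.5127.

Set f=λy, z=hλ:
  order 3, 3-stage ⇒ R(z)=1+z+z^2/2+z^3/6
  (e.g. R(-1.74)=-0.10420, |R|=0.10420)

Need |R(x)|<1, x<0.
x=-1.74: |R|=0.1042
|R(-1.35)|=0.1512 |R(-0.9)|=0.3835 |R(-0.55)|=0.5735
Bisect:
  x_lo=-3.0791 |R|=2.2040  x_hi=-0.1935 |R|=0.8240
  mid=-1.63628 |R|=0.02774 →hi
  mid=-2.35767 |R|=0.76259 →hi
  mid=-2.71836 |R|=1.37151 →lo
  mid=-2.53802 |R|=1.04204 →lo
  mid=-2.44784 |R|=0.89643 →hi
  mid=-2.49293 |R|=0.96772 →hi
  mid=-2.51547 |R|=1.00449 →lo
  mid=-2.50420 |R|=0.98601 →hi
  mid=-2.50984 |R|=0.99523 →hi
  mid=-2.51266 |R|=0.99985 →hi
  ...
  [-2.51283,-2.51266] ⇒ x*=-2.5127
Interval (-2.5127, 0).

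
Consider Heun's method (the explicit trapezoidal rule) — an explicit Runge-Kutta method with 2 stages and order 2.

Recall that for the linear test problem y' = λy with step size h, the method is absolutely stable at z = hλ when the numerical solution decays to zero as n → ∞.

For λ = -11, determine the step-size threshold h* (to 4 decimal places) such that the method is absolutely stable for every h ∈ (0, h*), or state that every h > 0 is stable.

(-2.0000,0); λ=-11 ⇒ h* = 0.1818.

Test eqn y'=λy, z=hλ:
  order 2, 2-stage ⇒ R(z)=1+z+z^2/2
  (e.g. R(-1.2)=0.52000, |R|=0.52000)

Find x<0 with |R(x)|<1.
x=-1.2: |R|=0.5200
|R(-1.57)|=0.6624 |R(-1.36)|=0.5648 |R(-0.96)|=0.5008
Bisect:
  x_lo=-2.7404 |R|=2.0145  x_hi=-0.1296 |R|=0.8788
  mid=-1.43503 |R|=0.59463 →hi
  mid=-2.08773 |R|=1.09158 →lo
  mid=-1.76138 |R|=0.78985 →hi
  mid=-1.92455 |R|=0.92740 →hi
  mid=-2.00614 |R|=1.00616 →lo
  mid=-1.96535 |R|=0.96595 →hi
  mid=-1.98575 |R|=0.98585 →hi
  mid=-1.99594 |R|=0.99595 →hi
  ...
  [-2.00009,-1.99993] ⇒ x*=-2.0000
Interval (-2.0000, 0).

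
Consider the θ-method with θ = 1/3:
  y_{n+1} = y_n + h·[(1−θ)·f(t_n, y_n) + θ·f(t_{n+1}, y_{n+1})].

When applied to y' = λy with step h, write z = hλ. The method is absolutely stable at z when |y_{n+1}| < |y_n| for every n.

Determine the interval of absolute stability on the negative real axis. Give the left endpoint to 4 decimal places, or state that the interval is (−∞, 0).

z∈(-6.0000,0).

On y'=λy, z=hλ:
  y_{n+1} = y_n + z·[2/3·y_n + 1/3·y_{n+1}] ⇒ (1 − 1/3z)y_{n+1} = (1 + 2/3z)y_n
  Hence R(z) = (1 + 2/3z)/(1 − 1/3z).

Solve |R(x)|<1 on ℝ⁻.
x=-0.67: |R|=0.4523
R=−1: 1+2/3x = −1+1/3x ⇒ -1/3x=2 ⇒ x=2/(-1/3)=-6.0000
Confirm numerically:
  x=-5.577: |R|=0.95068 <1
  x=-4.368: |R|=0.77850 <1
  x=-3.763: |R|=0.66923 <1
  x=-2.535: |R|=0.37398 <1
  x=-6.570: |R|=1.05956 >1
  x=-6.484: |R|=1.05103 >1
  x=-6.111: |R|=1.01218 >1
So |R|<1 on (-6.0000, 0).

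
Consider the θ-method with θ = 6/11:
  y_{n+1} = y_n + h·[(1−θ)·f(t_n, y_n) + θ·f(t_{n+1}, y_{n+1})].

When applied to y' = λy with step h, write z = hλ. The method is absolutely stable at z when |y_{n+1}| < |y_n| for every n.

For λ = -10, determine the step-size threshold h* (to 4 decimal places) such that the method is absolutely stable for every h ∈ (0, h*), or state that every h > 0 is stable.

interval (−∞, 0). Any h>0 works for λ=-10.

Test eqn y'=λy, z=hλ:
  y_{n+1} = y_n + z·[5/11·y_n + 6/11·y_{n+1}] ⇒ (1 − 6/11z)y_{n+1} = (1 + 5/11z)y_n
  R(z) = (1 + 5/11z)/(1 − 6/11z).

Find x<0 with |R(x)|<1.
x=-0.82: |R|=0.4334
x=-2: |R|=0.0435
x=-10: |R|=0.5493
x=-100: |R|=0.8003
θ=6/11≥1/2 ⇒ |1+5/11x|<|1−6/11x| ∀x<0 ⇒ unbounded interval.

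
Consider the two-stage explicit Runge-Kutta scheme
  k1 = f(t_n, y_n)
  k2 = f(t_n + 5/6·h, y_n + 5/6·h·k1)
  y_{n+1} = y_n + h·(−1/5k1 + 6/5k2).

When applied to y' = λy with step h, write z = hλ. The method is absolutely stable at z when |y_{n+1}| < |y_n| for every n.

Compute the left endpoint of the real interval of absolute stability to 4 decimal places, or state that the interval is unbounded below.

On y'=λy, z=hλ:
  k1=λy_n ⇒ h·k1=z·y_n;  k2=λ(1+5/6z)y_n ⇒ h·k2=z(1+5/6z)y_n
  y_{n+1}/y_n = 1 − 1/5z + 6/5z(1+5/6z) = 1 + z + z²
  R(z) = 1 + z + z².

Find x<0 with |R(x)|<1.
x=-0.39: |R|=0.7621
R=1: x+1x²=0 ⇒ x=−1=-1.0000; min R=1−1/(4·1)=0.7500>−1
Confirm numerically:
  x=-0.902: |R|=0.91160 <1
  x=-0.494: |R|=0.75004 <1
  x=-0.456: |R|=0.75194 <1
  x=-1.327: |R|=1.43393 >1
  x=-1.031: |R|=1.03196 >1
So |R|<1 on (-1.0000, 0).

z* = -1.0000.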